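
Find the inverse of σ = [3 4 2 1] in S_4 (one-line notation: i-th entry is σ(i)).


To find σ⁻¹, swap domain and range:
σ(1) = 3 → σ⁻¹(3) = 1
σ(2) = 4 → σ⁻¹(4) = 2
σ(3) = 2 → σ⁻¹(2) = 3
σ(4) = 1 → σ⁻¹(1) = 4

σ⁻¹ = [4 3 1 2]


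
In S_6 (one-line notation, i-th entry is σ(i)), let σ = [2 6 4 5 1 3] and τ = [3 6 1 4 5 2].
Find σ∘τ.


σ∘τ: apply τ first, then σ
1 →τ 3 →σ 4
2 →τ 6 →σ 3
3 →τ 1 →σ 2
4 →τ 4 →σ 5
5 →τ 5 →σ 1
6 →τ 2 →σ 6

σ∘τ = [4 3 2 5 1 6]


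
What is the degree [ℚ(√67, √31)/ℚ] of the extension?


[ℚ(√67,√31):ℚ] = [ℚ(√67,√31):ℚ(√67)]·[ℚ(√67):ℚ] = 2·2 = 4

[ℚ(√67, √31)/ℚ] = 4


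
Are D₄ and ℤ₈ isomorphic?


Comparing D₄ and ℤ₈:
D₄ is non-abelian, ℤ₈ is abelian

No, D₄ ≇ ℤ₈


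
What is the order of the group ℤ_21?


ℤ_n has n elements.

|ℤ_21| = 21


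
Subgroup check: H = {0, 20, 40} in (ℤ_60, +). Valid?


Subgroup test for H = {0, 20, 40} in (ℤ_60, +):
(1) 0 ∈ H? Yes
(2) Closure: for all a,b ∈ H, (a+b) mod 60 ∈ H? Yes
(3) Inverses: for all a ∈ H, -a mod 60 ∈ H? Yes

Yes, H is a subgroup of ℤ_60


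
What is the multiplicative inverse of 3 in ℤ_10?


Use the extended Euclidean algorithm to write 1 = 3·s + 10·t; then s mod 10 is the inverse.
Euclidean algorithm:
  3 = 0·10 + 3
  10 = 3·3 + 1
  3 = 3·1 + 0
gcd(3,10) = 1
Back-substitution gives: 3·(-3) + 10·(1) = 1
So 3⁻¹ ≡ -3 ≡ 7 (mod 10)
Check: 3 × 7 = 21 ≡ 1 (mod 10) ✓

3⁻¹ ≡ 7 (mod 10)


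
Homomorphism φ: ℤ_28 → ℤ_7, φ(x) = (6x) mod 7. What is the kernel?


Kernel = preimage of identity
ker(φ) = {x ∈ ℤ_28 : 6x ≡ 0 (mod 7)}. Since 7 | 28, φ is well-defined. The kernel is the cyclic subgroup ⟨7⟩ of ℤ_28 (order 4), i.e. {0, 7, 14, 21}

ker(φ) = {0, 7, 14, 21}


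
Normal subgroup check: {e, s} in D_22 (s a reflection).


H = {e, s} in D_22 (s a reflection)
r·s·r⁻¹ = sr⁻² ≠ s for n ≥ 3, so {e, s} is not closed under conjugation

No, not a normal subgroup


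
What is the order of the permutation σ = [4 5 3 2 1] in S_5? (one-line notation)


Cycle decomposition: (1 4 2 5)
Cycle lengths: 4
Order = lcm(4) = 4

ord(σ) = 4


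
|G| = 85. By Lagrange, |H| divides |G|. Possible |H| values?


Lagrange's theorem: |H| divides |G|
|G| = 85
Divisors of 85: 1, 5, 17, 85

Possible subgroup orders: {1, 5, 17, 85}


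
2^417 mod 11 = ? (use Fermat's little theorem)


Fermat's little theorem: if p is prime and gcd(a,p)=1, then a^(p-1) ≡ 1 (mod p)
p = 11 is prime, gcd(2,11) = 1
Reduce exponent: 417 mod 10 = 7
So 2^417 ≡ 2^7 (mod 11)
2^7 mod 11 = 7

2^417 ≡ 7 (mod 11)


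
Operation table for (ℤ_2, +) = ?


Elements: {0, 1}
Operation: addition mod 2
Entry (a, b) = (a + b) mod 2

Cayley table:
  | 0 | 1
0 | 0 | 1
1 | 1 | 0


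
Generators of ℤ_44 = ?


g generates ℤ_n iff gcd(g,n) = 1
Prime factors of 44: 2, 11
Generators are g ∈ {1,...,43} not divisible by any of these primes.
Generators: {1, 3, 5, 7, 9, 13, 15, 17, 19, 21, 23, 25, 27, 29, 31, 35, 37, 39, 41, 43}
Number of generators = φ(44) = 20

Generators of ℤ_44 = {1, 3, 5, 7, 9, 13, 15, 17, 19, 21, 23, 25, 27, 29, 31, 35, 37, 39, 41, 43}


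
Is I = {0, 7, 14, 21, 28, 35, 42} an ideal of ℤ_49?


Check ideal conditions for I = {0, 7, 14, 21, 28, 35, 42} in ℤ_49:
(1) I is an additive subgroup? Yes
(2) For r ∈ ℤ_49 and a ∈ I: r·a ∈ I? Yes

Yes, I is an ideal of ℤ_49


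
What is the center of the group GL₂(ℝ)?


Z(G) = {g ∈ G | gx = xg for all x ∈ G}
Only scalar multiples of the identity commute with all invertible matrices

Z(GL₂(ℝ)) = {aI : a ∈ ℝ, a ≠ 0}


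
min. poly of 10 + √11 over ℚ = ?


Let α = 10 + √11. Then α - 10 = √11, so (α - 10)² = 11, giving α² - 20α + 89 = 0. Degree 2 and α ∉ ℚ, so this is the minimal polynomial.

Minimal polynomial: x² - 20x + 89


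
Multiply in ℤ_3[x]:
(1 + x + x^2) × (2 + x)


Expand and collect like terms; reduce coefficients mod 3:
x^0: 1·2 = 2 ≡ 2 (mod 3)
x^1: 1·1 + 1·2 = 3 ≡ 0 (mod 3)
x^2: 1·1 + 1·2 = 3 ≡ 0 (mod 3)
x^3: 1·1 = 1 ≡ 1 (mod 3)
Result: 2 + x^3

f · g = 2 + x^3


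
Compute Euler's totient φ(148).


Factor n: 148 = 2^2 × 37
φ(n) = n · ∏(1 - 1/p) over distinct primes p | n
φ(148) = 148 · (1 - 1/2) · (1 - 1/37) = 72

φ(148) = 72


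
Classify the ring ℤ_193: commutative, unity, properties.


ℤ_193 is a commutative ring with unity 1; 193 is prime, so ℤ_193 is a field (hence an integral domain)
Commutative: Yes
Integral domain: Yes
Has unity: Yes

ℤ_193: Commutative=Yes, Unity=Yes


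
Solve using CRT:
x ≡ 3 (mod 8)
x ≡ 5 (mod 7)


m₁ = 8, m₂ = 7, gcd = 1, so CRT applies. M = m₁·m₂ = 56
Let M₁ = M/m₁ = 7, M₂ = M/m₂ = 8
Find y₁ ≡ M₁⁻¹ (mod m₁): 7⁻¹ ≡ 7 (mod 8)
Find y₂ ≡ M₂⁻¹ (mod m₂): 8⁻¹ ≡ 1 (mod 7)
x = a₁·M₁·y₁ + a₂·M₂·y₂ = 3·7·7 + 5·8·1 = 187
Reduce mod 56: x ≡ 19
Check: 19 mod 8 = 3 ✓, 19 mod 7 = 5 ✓

x ≡ 19 (mod 56)


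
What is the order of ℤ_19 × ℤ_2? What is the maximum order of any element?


|ℤ_19 × ℤ_2| = 19 × 2 = 38
Max element order = lcm(19,2) = 38
Cyclic? Yes (gcd=1)

|ℤ_19×ℤ_2| = 38, max element order = 38


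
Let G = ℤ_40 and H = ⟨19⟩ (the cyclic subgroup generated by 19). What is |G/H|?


|⟨19⟩| = n / gcd(19, 40) = 40 / 1 = 40
H is normal (ℤ_40 is abelian).
|G/H| = |G| / |H| = 40 / 40 = 1

|G/H| = 1


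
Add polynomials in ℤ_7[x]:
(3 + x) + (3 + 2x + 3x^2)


Add coefficients mod 7:
x^0: 3 + 3 = 6 (mod 7)
x^1: 1 + 2 = 3 (mod 7)
x^2: 0 + 3 = 3 (mod 7)
Result: 6 + 3x + 3x^2

f + g = 6 + 3x + 3x^2


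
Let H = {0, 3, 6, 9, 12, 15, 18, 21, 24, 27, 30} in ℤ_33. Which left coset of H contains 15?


15 + H = {15 + h (mod 33) : h ∈ H}
15+0=15, 15+3=18, 15+6=21, 15+9=24, 15+12=27, 15+15=30, 15+18=0, 15+21=3, 15+24=6, 15+27=9, 15+30=12
15 + H = {0, 3, 6, 9, 12, 15, 18, 21, 24, 27, 30} = 0 + H

15 + H = {0, 3, 6, 9, 12, 15, 18, 21, 24, 27, 30}


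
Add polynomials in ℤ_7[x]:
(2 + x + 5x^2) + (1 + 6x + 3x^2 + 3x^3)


Add coefficients mod 7:
x^0: 2 + 1 = 3 (mod 7)
x^1: 1 + 6 = 0 (mod 7)
x^2: 5 + 3 = 1 (mod 7)
x^3: 0 + 3 = 3 (mod 7)
Result: 3 + x^2 + 3x^3

f + g = 3 + x^2 + 3x^3


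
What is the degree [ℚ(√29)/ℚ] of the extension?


√29 has minimal polynomial x² - 29 (irreducible over ℚ since 29 is squarefree)

[ℚ(√29)/ℚ] = 2


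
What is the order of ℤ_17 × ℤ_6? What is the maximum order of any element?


|ℤ_17 × ℤ_6| = 17 × 6 = 102
Max element order = lcm(17,6) = 102
Cyclic? Yes (gcd=1)

|ℤ_17×ℤ_6| = 102, max element order = 102


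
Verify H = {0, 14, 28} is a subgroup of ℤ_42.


Subgroup test for H = {0, 14, 28} in (ℤ_42, +):
(1) 0 ∈ H? Yes
(2) Closure: for all a,b ∈ H, (a+b) mod 42 ∈ H? Yes
(3) Inverses: for all a ∈ H, -a mod 42 ∈ H? Yes

Yes, H is a subgroup of ℤ_42


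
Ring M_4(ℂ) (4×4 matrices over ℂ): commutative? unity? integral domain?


Matrix multiplication is non-commutative for n ≥ 2; the identity matrix I is the unity; singular matrices give zero divisors, so not an integral domain
Commutative: No
Integral domain: No
Has unity: Yes

M_4(ℂ) (4×4 matrices over ℂ): Commutative=No, Unity=Yes


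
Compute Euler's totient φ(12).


φ(n) = count of k ∈ {1,...,n} with gcd(k,n)=1
Coprimes to 12: {1, 5, 7, 11}
Count: 4

φ(12) = 4


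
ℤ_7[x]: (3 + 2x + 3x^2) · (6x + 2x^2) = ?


Expand and collect like terms; reduce coefficients mod 7:
x^0: 3·0 = 0 ≡ 0 (mod 7)
x^1: 3·6 + 2·0 = 18 ≡ 4 (mod 7)
x^2: 3·2 + 2·6 + 3·0 = 18 ≡ 4 (mod 7)
x^3: 2·2 + 3·6 = 22 ≡ 1 (mod 7)
x^4: 3·2 = 6 ≡ 6 (mod 7)
Result: 4x + 4x^2 + x^3 + 6x^4

f · g = 4x + 4x^2 + x^3 + 6x^4


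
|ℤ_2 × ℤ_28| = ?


|A × B| = |A| · |B|
|ℤ_2 × ℤ_28| = 2 × 28 = 56

|ℤ_2 × ℤ_28| = 56


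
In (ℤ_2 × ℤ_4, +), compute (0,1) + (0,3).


Operation: componentwise addition mod (2, 4)
(0,1) + (0,3) = ((a₁+b₁) mod 2, (a₂+b₂) mod 4) with a = (0,1), b = (0,3)

(0,1) + (0,3) = (0,0)


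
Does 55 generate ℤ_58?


g generates ℤ_n iff gcd(g, n) = 1
gcd(55, 58) = 1
Since gcd = 1, 55 is a generator.

Yes, 55 generates ℤ_58


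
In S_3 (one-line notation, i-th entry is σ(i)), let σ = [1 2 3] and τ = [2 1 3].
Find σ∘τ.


σ∘τ: apply τ first, then σ
1 →τ 2 →σ 2
2 →τ 1 →σ 1
3 →τ 3 →σ 3

σ∘τ = [2 1 3]


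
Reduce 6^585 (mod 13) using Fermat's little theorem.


Fermat's little theorem: if p is prime and gcd(a,p)=1, then a^(p-1) ≡ 1 (mod p)
p = 13 is prime, gcd(6,13) = 1
Reduce exponent: 585 mod 12 = 9
So 6^585 ≡ 6^9 (mod 13)
6^9 mod 13 = 5

6^585 ≡ 5 (mod 13)


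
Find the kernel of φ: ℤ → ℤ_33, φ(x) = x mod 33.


Kernel = preimage of identity
ker(φ) = {x ∈ ℤ : x ≡ 0 (mod 33)} = 33ℤ = {0, ±33, ±66, ...}

ker(φ) = 33ℤ


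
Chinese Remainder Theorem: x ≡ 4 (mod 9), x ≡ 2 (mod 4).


m₁ = 9, m₂ = 4, gcd = 1, so CRT applies. M = m₁·m₂ = 36
Let M₁ = M/m₁ = 4, M₂ = M/m₂ = 9
Find y₁ ≡ M₁⁻¹ (mod m₁): 4⁻¹ ≡ 7 (mod 9)
Find y₂ ≡ M₂⁻¹ (mod m₂): 9⁻¹ ≡ 1 (mod 4)
x = a₁·M₁·y₁ + a₂·M₂·y₂ = 4·4·7 + 2·9·1 = 130
Reduce mod 36: x ≡ 22
Check: 22 mod 9 = 4 ✓, 22 mod 4 = 2 ✓

x ≡ 22 (mod 36)


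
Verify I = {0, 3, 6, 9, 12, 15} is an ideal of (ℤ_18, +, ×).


Check ideal conditions for I = {0, 3, 6, 9, 12, 15} in ℤ_18:
(1) I is an additive subgroup? Yes
(2) For r ∈ ℤ_18 and a ∈ I: r·a ∈ I? Yes

Yes, I is an ideal of ℤ_18


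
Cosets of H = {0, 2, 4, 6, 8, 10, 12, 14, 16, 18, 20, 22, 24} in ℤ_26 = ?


H = {0, 2, 4, 6, 8, 10, 12, 14, 16, 18, 20, 22, 24}, |H| = 13
Number of cosets = |G|/|H| = 26/13 = 2
0 + H = {0, 2, 4, 6, 8, 10, 12, 14, 16, 18, 20, 22, 24}
1 + H = {1, 3, 5, 7, 9, 11, 13, 15, 17, 19, 21, 23, 25}

Cosets: 0+H={0,2,4,6,8,10,12,14,16,18,20,22,24}; 1+H={1,3,5,7,9,11,13,15,17,19,21,23,25}


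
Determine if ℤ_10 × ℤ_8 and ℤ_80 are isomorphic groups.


Comparing ℤ_10 × ℤ_8 and ℤ_80:
gcd(10,8) = 2 ≠ 1. Max element order in ℤ_10×ℤ_8 is lcm(10,8) = 40 < 80, so it has no element of order 80

No, ℤ_10 × ℤ_8 ≇ ℤ_80


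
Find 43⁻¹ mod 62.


Use the extended Euclidean algorithm to write 1 = 43·s + 62·t; then s mod 62 is the inverse.
Euclidean algorithm:
  43 = 0·62 + 43
  62 = 1·43 + 19
  43 = 2·19 + 5
  19 = 3·5 + 4
  5 = 1·4 + 1
  4 = 4·1 + 0
gcd(43,62) = 1
Back-substitution gives: 43·(13) + 62·(-9) = 1
So 43⁻¹ ≡ 13 ≡ 13 (mod 62)
Check: 43 × 13 = 559 ≡ 1 (mod 62) ✓

43⁻¹ ≡ 13 (mod 62)


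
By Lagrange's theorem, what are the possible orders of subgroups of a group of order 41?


Lagrange's theorem: |H| divides |G|
|G| = 41
Divisors of 41: 1, 41

Possible subgroup orders: {1, 41}


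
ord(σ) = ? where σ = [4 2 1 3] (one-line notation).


Cycle decomposition: (1 4 3)
Cycle lengths: 3
Order = lcm(3) = 3

ord(σ) = 3


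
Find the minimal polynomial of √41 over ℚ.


√41 satisfies x² - 41 = 0, irreducible over ℚ since 41 is squarefree

Minimal polynomial: x² - 41


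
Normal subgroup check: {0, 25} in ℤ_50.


H = {0, 25} in ℤ_50
ℤ_50 is abelian; every subgroup of an abelian group is normal

Yes, normal subgroup


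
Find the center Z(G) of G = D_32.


Z(G) = {g ∈ G | gx = xg for all x ∈ G}
For even n, Z(D_n) = {e, r^(n/2)}: the 180° rotation r^16 commutes with every reflection and rotation

Z(D_32) = {e, r^16}


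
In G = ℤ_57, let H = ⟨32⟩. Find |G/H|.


|⟨32⟩| = n / gcd(32, 57) = 57 / 1 = 57
H is normal (ℤ_57 is abelian).
|G/H| = |G| / |H| = 57 / 57 = 1

|G/H| = 1


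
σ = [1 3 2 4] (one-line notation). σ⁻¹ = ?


To find σ⁻¹, swap domain and range:
σ(1) = 1 → σ⁻¹(1) = 1
σ(2) = 3 → σ⁻¹(3) = 2
σ(3) = 2 → σ⁻¹(2) = 3
σ(4) = 4 → σ⁻¹(4) = 4

σ⁻¹ = [1 3 2 4]


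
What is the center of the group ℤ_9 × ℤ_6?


Z(G) = {g ∈ G | gx = xg for all x ∈ G}
Direct product of abelian groups is abelian, so Z(G) = G

Z(ℤ_9 × ℤ_6) = ℤ_9 × ℤ_6


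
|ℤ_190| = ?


ℤ_n has n elements.

|ℤ_190| = 190


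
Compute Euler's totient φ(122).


Factor n: 122 = 2 × 61
φ(n) = n · ∏(1 - 1/p) over distinct primes p | n
φ(122) = 122 · (1 - 1/2) · (1 - 1/61) = 60

φ(122) = 60


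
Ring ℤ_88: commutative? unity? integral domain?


ℤ_88 is a commutative ring with unity 1; 88 = 2×44 is composite, so 2·44 ≡ 0 gives zero divisors (not an integral domain)
Commutative: Yes
Integral domain: No
Has unity: Yes

ℤ_88: Commutative=Yes, Unity=Yes


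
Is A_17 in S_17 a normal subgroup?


H = A_17 in S_17
A_17 has index 2 in S_17, and every subgroup of index 2 is normal

Yes, normal subgroup


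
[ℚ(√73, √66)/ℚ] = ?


[ℚ(√73,√66):ℚ] = [ℚ(√73,√66):ℚ(√73)]·[ℚ(√73):ℚ] = 2·2 = 4

[ℚ(√73, √66)/ℚ] = 4


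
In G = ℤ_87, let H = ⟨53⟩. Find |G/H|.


|⟨53⟩| = n / gcd(53, 87) = 87 / 1 = 87
H is normal (ℤ_87 is abelian).
|G/H| = |G| / |H| = 87 / 87 = 1

|G/H| = 1


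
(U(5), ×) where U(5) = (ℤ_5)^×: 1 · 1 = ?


Operation: multiplication mod 5
1 · 1 = (a × b) mod 5 with a = 1, b = 1

1 · 1 = 1


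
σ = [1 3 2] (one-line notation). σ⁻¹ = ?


To find σ⁻¹, swap domain and range:
σ(1) = 1 → σ⁻¹(1) = 1
σ(2) = 3 → σ⁻¹(3) = 2
σ(3) = 2 → σ⁻¹(2) = 3

σ⁻¹ = [1 3 2]


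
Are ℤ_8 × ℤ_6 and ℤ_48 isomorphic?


Comparing ℤ_8 × ℤ_6 and ℤ_48:
gcd(8,6) = 2 ≠ 1. Max element order in ℤ_8×ℤ_6 is lcm(8,6) = 24 < 48, so it has no element of order 48

No, ℤ_8 × ℤ_6 ≇ ℤ_48


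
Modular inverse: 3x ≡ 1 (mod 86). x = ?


Use the extended Euclidean algorithm to write 1 = 3·s + 86·t; then s mod 86 is the inverse.
Euclidean algorithm:
  3 = 0·86 + 3
  86 = 28·3 + 2
  3 = 1·2 + 1
  2 = 2·1 + 0
gcd(3,86) = 1
Back-substitution gives: 3·(29) + 86·(-1) = 1
So 3⁻¹ ≡ 29 ≡ 29 (mod 86)
Check: 3 × 29 = 87 ≡ 1 (mod 86) ✓

3⁻¹ ≡ 29 (mod 86)


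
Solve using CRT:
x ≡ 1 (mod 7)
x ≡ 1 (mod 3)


m₁ = 7, m₂ = 3, gcd = 1, so CRT applies. M = m₁·m₂ = 21
Let M₁ = M/m₁ = 3, M₂ = M/m₂ = 7
Find y₁ ≡ M₁⁻¹ (mod m₁): 3⁻¹ ≡ 5 (mod 7)
Find y₂ ≡ M₂⁻¹ (mod m₂): 7⁻¹ ≡ 1 (mod 3)
x = a₁·M₁·y₁ + a₂·M₂·y₂ = 1·3·5 + 1·7·1 = 22
Reduce mod 21: x ≡ 1
Check: 1 mod 7 = 1 ✓, 1 mod 3 = 1 ✓

x ≡ 1 (mod 21)


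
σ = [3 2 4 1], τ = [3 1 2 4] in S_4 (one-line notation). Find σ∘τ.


σ∘τ: apply τ first, then σ
1 →τ 3 →σ 4
2 →τ 1 →σ 3
3 →τ 2 →σ 2
4 →τ 4 →σ 1

σ∘τ = [4 3 2 1]


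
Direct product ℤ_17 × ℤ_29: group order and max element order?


|ℤ_17 × ℤ_29| = 17 × 29 = 493
Max element order = lcm(17,29) = 493
Cyclic? Yes (gcd=1)

|ℤ_17×ℤ_29| = 493, max element order = 493


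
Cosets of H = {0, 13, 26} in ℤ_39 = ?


H = {0, 13, 26}, |H| = 3
Number of cosets = |G|/|H| = 39/3 = 13
0 + H = {0, 13, 26}
1 + H = {1, 14, 27}
2 + H = {2, 15, 28}
3 + H = {3, 16, 29}
4 + H = {4, 17, 30}
5 + H = {5, 18, 31}
6 + H = {6, 19, 32}
7 + H = {7, 20, 33}
8 + H = {8, 21, 34}
9 + H = {9, 22, 35}
10 + H = {10, 23, 36}
11 + H = {11, 24, 37}
12 + H = {12, 25, 38}

Cosets: 0+H={0,13,26}; 1+H={1,14,27}; 2+H={2,15,28}; 3+H={3,16,29}; 4+H={4,17,30}; 5+H={5,18,31}; 6+H={6,19,32}; 7+H={7,20,33}; 8+H={8,21,34}; 9+H={9,22,35}; 10+H={10,23,36}; 11+H={11,24,37}; 12+H={12,25,38}


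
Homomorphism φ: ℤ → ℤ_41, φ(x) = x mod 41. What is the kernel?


Kernel = preimage of identity
ker(φ) = {x ∈ ℤ : x ≡ 0 (mod 41)} = 41ℤ = {0, ±41, ±82, ...}

ker(φ) = 41ℤ


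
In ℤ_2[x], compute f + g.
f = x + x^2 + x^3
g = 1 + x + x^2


Add coefficients mod 2:
x^0: 0 + 1 = 1 (mod 2)
x^1: 1 + 1 = 0 (mod 2)
x^2: 1 + 1 = 0 (mod 2)
x^3: 1 + 0 = 1 (mod 2)
Result: 1 + x^3

f + g = 1 + x^3


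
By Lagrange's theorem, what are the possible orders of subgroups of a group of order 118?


Lagrange's theorem: |H| divides |G|
|G| = 118
Divisors of 118: 1, 2, 59, 118

Possible subgroup orders: {1, 2, 59, 118}


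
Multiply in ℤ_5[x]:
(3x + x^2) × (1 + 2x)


Expand and collect like terms; reduce coefficients mod 5:
x^0: 0·1 = 0 ≡ 0 (mod 5)
x^1: 0·2 + 3·1 = 3 ≡ 3 (mod 5)
x^2: 3·2 + 1·1 = 7 ≡ 2 (mod 5)
x^3: 1·2 = 2 ≡ 2 (mod 5)
Result: 3x + 2x^2 + 2x^3

f · g = 3x + 2x^2 + 2x^3


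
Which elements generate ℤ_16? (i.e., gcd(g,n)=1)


g generates ℤ_n iff gcd(g,n) = 1
Checking each g ∈ {1,...,15}:
gcd(1,16) = 1
gcd(2,16) = 2
gcd(3,16) = 1
gcd(4,16) = 4
gcd(5,16) = 1
gcd(6,16) = 2
gcd(7,16) = 1
gcd(8,16) = 8
gcd(9,16) = 1
gcd(10,16) = 2
gcd(11,16) = 1
gcd(12,16) = 4
gcd(13,16) = 1
gcd(14,16) = 2
gcd(15,16) = 1
Generators: {1, 3, 5, 7, 9, 11, 13, 15}
Number of generators = φ(16) = 8

Generators of ℤ_16 = {1, 3, 5, 7, 9, 11, 13, 15}


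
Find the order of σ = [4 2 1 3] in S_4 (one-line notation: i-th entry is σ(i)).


Cycle decomposition: (1 4 3)
Cycle lengths: 3
Order = lcm(3) = 3

ord(σ) = 3


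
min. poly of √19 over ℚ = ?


√19 satisfies x² - 19 = 0, irreducible over ℚ since 19 is squarefree

Minimal polynomial: x² - 19


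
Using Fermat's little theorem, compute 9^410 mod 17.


Fermat's little theorem: if p is prime and gcd(a,p)=1, then a^(p-1) ≡ 1 (mod p)
p = 17 is prime, gcd(9,17) = 1
Reduce exponent: 410 mod 16 = 10
So 9^410 ≡ 9^10 (mod 17)
9^10 mod 17 = 13

9^410 ≡ 13 (mod 17)


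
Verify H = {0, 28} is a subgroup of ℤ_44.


Subgroup test for H = {0, 28} in (ℤ_44, +):
(1) 0 ∈ H? Yes
(2) Closure: for all a,b ∈ H, (a+b) mod 44 ∈ H? No  [counterexample: 28 + 28 = 12 ∉ H]
(3) Inverses: for all a ∈ H, -a mod 44 ∈ H? No

No, H is not a subgroup of ℤ_44


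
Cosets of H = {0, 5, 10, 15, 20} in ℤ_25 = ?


H = {0, 5, 10, 15, 20}, |H| = 5
Number of cosets = |G|/|H| = 25/5 = 5
0 + H = {0, 5, 10, 15, 20}
1 + H = {1, 6, 11, 16, 21}
2 + H = {2, 7, 12, 17, 22}
3 + H = {3, 8, 13, 18, 23}
4 + H = {4, 9, 14, 19, 24}

Cosets: 0+H={0,5,10,15,20}; 1+H={1,6,11,16,21}; 2+H={2,7,12,17,22}; 3+H={3,8,13,18,23}; 4+H={4,9,14,19,24}


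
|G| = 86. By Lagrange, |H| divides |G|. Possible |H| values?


Lagrange's theorem: |H| divides |G|
|G| = 86
Divisors of 86: 1, 2, 43, 86

Possible subgroup orders: {1, 2, 43, 86}


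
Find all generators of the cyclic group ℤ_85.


g generates ℤ_n iff gcd(g,n) = 1
Prime factors of 85: 5, 17
Generators are g ∈ {1,...,84} not divisible by any of these primes.
Generators: {1, 2, 3, 4, 6, 7, 8, 9, 11, 12, 13, 14, 16, 18, 19, 21, 22, 23, 24, 26, 27, 28, 29, 31, 32, 33, 36, 37, 38, 39, 41, 42, 43, 44, 46, 47, 48, 49, 52, 53, 54, 56, 57, 58, 59, 61, 62, 63, 64, 66, 67, 69, 71, 72, 73, 74, 76, 77, 78, 79, 81, 82, 83, 84}
Number of generators = φ(85) = 64

Generators of ℤ_85 = {1, 2, 3, 4, 6, 7, 8, 9, 11, 12, 13, 14, 16, 18, 19, 21, 22, 23, 24, 26, 27, 28, 29, 31, 32, 33, 36, 37, 38, 39, 41, 42, 43, 44, 46, 47, 48, 49, 52, 53, 54, 56, 57, 58, 59, 61, 62, 63, 64, 66, 67, 69, 71, 72, 73, 74, 76, 77, 78, 79, 81, 82, 83, 84}


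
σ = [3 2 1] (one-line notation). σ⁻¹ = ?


To find σ⁻¹, swap domain and range:
σ(1) = 3 → σ⁻¹(3) = 1
σ(2) = 2 → σ⁻¹(2) = 2
σ(3) = 1 → σ⁻¹(1) = 3

σ⁻¹ = [3 2 1]


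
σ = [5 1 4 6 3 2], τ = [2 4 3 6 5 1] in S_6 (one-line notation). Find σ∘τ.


σ∘τ: apply τ first, then σ
1 →τ 2 →σ 1
2 →τ 4 →σ 6
3 →τ 3 →σ 4
4 →τ 6 →σ 2
5 →τ 5 →σ 3
6 →τ 1 →σ 5

σ∘τ = [1 6 4 2 3 5]


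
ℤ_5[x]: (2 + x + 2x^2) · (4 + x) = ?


Expand and collect like terms; reduce coefficients mod 5:
x^0: 2·4 = 8 ≡ 3 (mod 5)
x^1: 2·1 + 1·4 = 6 ≡ 1 (mod 5)
x^2: 1·1 + 2·4 = 9 ≡ 4 (mod 5)
x^3: 2·1 = 2 ≡ 2 (mod 5)
Result: 3 + x + 4x^2 + 2x^3

f · g = 3 + x + 4x^2 + 2x^3


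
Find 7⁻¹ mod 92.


Use the extended Euclidean algorithm to write 1 = 7·s + 92·t; then s mod 92 is the inverse.
Euclidean algorithm:
  7 = 0·92 + 7
  92 = 13·7 + 1
  7 = 7·1 + 0
gcd(7,92) = 1
Back-substitution gives: 7·(-13) + 92·(1) = 1
So 7⁻¹ ≡ -13 ≡ 79 (mod 92)
Check: 7 × 79 = 553 ≡ 1 (mod 92) ✓

7⁻¹ ≡ 79 (mod 92)


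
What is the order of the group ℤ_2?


ℤ_n has n elements.

|ℤ_2| = 2


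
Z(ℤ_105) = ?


Z(G) = {g ∈ G | gx = xg for all x ∈ G}
ℤ_105 is abelian, so Z(G) = G

Z(ℤ_105) = ℤ_105


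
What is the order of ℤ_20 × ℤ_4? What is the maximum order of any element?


|ℤ_20 × ℤ_4| = 20 × 4 = 80
Max element order = lcm(20,4) = 20
Cyclic? No (gcd=4)

|ℤ_20×ℤ_4| = 80, max element order = 20


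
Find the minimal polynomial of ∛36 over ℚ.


∛36 satisfies x³ - 36 = 0, irreducible over ℚ (no rational root; 36 is not a perfect cube)

Minimal polynomial: x³ - 36


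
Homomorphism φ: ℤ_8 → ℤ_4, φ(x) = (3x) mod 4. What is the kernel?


Kernel = preimage of identity
ker(φ) = {x ∈ ℤ_8 : 3x ≡ 0 (mod 4)}. Since 4 | 8, φ is well-defined. The kernel is the cyclic subgroup ⟨4⟩ of ℤ_8 (order 2), i.e. {0, 4}

ker(φ) = {0, 4}


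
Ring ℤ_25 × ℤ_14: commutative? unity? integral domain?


Direct product ring; commutative with unity (1,1); but (1,0)·(0,1) = (0,0) gives zero divisors, so not an integral domain
Commutative: Yes
Integral domain: No
Has unity: Yes

ℤ_25 × ℤ_14: Commutative=Yes, Unity=Yes


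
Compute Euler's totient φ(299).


Factor n: 299 = 13 × 23
φ(n) = n · ∏(1 - 1/p) over distinct primes p | n
φ(299) = 299 · (1 - 1/13) · (1 - 1/23) = 264

φ(299) = 264


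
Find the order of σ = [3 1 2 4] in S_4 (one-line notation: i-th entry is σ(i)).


Cycle decomposition: (1 3 2)
Cycle lengths: 3
Order = lcm(3) = 3

ord(σ) = 3


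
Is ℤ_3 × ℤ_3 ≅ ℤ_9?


Comparing ℤ_3 × ℤ_3 and ℤ_9:
gcd(3,3) = 3 ≠ 1. Max element order in ℤ_3×ℤ_3 is lcm(3,3) = 3 < 9, so it has no element of order 9

No, ℤ_3 × ℤ_3 ≇ ℤ_9


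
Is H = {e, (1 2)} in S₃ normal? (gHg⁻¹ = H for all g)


H = {e, (1 2)} in S₃
(1 3)(1 2)(1 3)⁻¹ = (2 3) ∉ {e, (1 2)}, so it is not normal

No, not a normal subgroup


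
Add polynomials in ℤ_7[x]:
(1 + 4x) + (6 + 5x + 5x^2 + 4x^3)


Add coefficients mod 7:
x^0: 1 + 6 = 0 (mod 7)
x^1: 4 + 5 = 2 (mod 7)
x^2: 0 + 5 = 5 (mod 7)
x^3: 0 + 4 = 4 (mod 7)
Result: 2x + 5x^2 + 4x^3

f + g = 2x + 5x^2 + 4x^3


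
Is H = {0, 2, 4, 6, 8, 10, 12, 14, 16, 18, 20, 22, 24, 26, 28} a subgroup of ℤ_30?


Subgroup test for H = {0, 2, 4, 6, 8, 10, 12, 14, 16, 18, 20, 22, 24, 26, 28} in (ℤ_30, +):
(1) 0 ∈ H? Yes
(2) Closure: for all a,b ∈ H, (a+b) mod 30 ∈ H? Yes
(3) Inverses: for all a ∈ H, -a mod 30 ∈ H? Yes

Yes, H is a subgroup of ℤ_30


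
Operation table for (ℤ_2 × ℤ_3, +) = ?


Elements: {(0,0), (0,1), (0,2), (1,0), (1,1), (1,2)}
Operation: componentwise addition mod (2, 3)
Entry (a, b) = ((a₁+b₁) mod 2, (a₂+b₂) mod 3)

Cayley table:
      | (0,0) | (0,1) | (0,2) | (1,0) | (1,1) | (1,2)
(0,0) | (0,0) | (0,1) | (0,2) | (1,0) | (1,1) | (1,2)
(0,1) | (0,1) | (0,2) | (0,0) | (1,1) | (1,2) | (1,0)
(0,2) | (0,2) | (0,0) | (0,1) | (1,2) | (1,0) | (1,1)
(1,0) | (1,0) | (1,1) | (1,2) | (0,0) | (0,1) | (0,2)
(1,1) | (1,1) | (1,2) | (1,0) | (0,1) | (0,2) | (0,0)
(1,2) | (1,2) | (1,0) | (1,1) | (0,2) | (0,0) | (0,1)


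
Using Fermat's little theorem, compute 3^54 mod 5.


Fermat's little theorem: if p is prime and gcd(a,p)=1, then a^(p-1) ≡ 1 (mod p)
p = 5 is prime, gcd(3,5) = 1
Reduce exponent: 54 mod 4 = 2
So 3^54 ≡ 3^2 (mod 5)
3^2 mod 5 = 4

3^54 ≡ 4 (mod 5)


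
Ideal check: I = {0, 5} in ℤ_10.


Check ideal conditions for I = {0, 5} in ℤ_10:
(1) I is an additive subgroup? Yes
(2) For r ∈ ℤ_10 and a ∈ I: r·a ∈ I? Yes

Yes, I is an ideal of ℤ_10


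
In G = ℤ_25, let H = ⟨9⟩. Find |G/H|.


|⟨9⟩| = n / gcd(9, 25) = 25 / 1 = 25
H is normal (ℤ_25 is abelian).
|G/H| = |G| / |H| = 25 / 25 = 1

|G/H| = 1


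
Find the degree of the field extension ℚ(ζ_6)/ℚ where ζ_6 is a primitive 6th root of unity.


[ℚ(ζ_n):ℚ] = deg Φ_n(x) = φ(n). Here φ(6) = 2

[ℚ(ζ_6)/ℚ where ζ_6 is a primitive 6th root of unity] = 2


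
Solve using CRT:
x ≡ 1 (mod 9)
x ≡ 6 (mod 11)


m₁ = 9, m₂ = 11, gcd = 1, so CRT applies. M = m₁·m₂ = 99
Let M₁ = M/m₁ = 11, M₂ = M/m₂ = 9
Find y₁ ≡ M₁⁻¹ (mod m₁): 11⁻¹ ≡ 5 (mod 9)
Find y₂ ≡ M₂⁻¹ (mod m₂): 9⁻¹ ≡ 5 (mod 11)
x = a₁·M₁·y₁ + a₂·M₂·y₂ = 1·11·5 + 6·9·5 = 325
Reduce mod 99: x ≡ 28
Check: 28 mod 9 = 1 ✓, 28 mod 11 = 6 ✓

x ≡ 28 (mod 99)


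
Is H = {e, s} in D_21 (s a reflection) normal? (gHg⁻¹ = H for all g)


H = {e, s} in D_21 (s a reflection)
r·s·r⁻¹ = sr⁻² ≠ s for n ≥ 3, so {e, s} is not closed under conjugation

No, not a normal subgroup


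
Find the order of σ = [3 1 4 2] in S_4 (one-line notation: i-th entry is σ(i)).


Cycle decomposition: (1 3 4 2)
Cycle lengths: 4
Order = lcm(4) = 4

ord(σ) = 4


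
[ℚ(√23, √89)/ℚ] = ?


[ℚ(√23,√89):ℚ] = [ℚ(√23,√89):ℚ(√23)]·[ℚ(√23):ℚ] = 2·2 = 4

[ℚ(√23, √89)/ℚ] = 4


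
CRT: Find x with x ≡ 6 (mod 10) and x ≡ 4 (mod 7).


m₁ = 10, m₂ = 7, gcd = 1, so CRT applies. M = m₁·m₂ = 70
Let M₁ = M/m₁ = 7, M₂ = M/m₂ = 10
Find y₁ ≡ M₁⁻¹ (mod m₁): 7⁻¹ ≡ 3 (mod 10)
Find y₂ ≡ M₂⁻¹ (mod m₂): 10⁻¹ ≡ 5 (mod 7)
x = a₁·M₁·y₁ + a₂·M₂·y₂ = 6·7·3 + 4·10·5 = 326
Reduce mod 70: x ≡ 46
Check: 46 mod 10 = 6 ✓, 46 mod 7 = 4 ✓

x ≡ 46 (mod 70)


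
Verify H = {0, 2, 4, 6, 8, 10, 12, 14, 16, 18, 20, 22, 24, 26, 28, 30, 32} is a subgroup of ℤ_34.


Subgroup test for H = {0, 2, 4, 6, 8, 10, 12, 14, 16, 18, 20, 22, 24, 26, 28, 30, 32} in (ℤ_34, +):
(1) 0 ∈ H? Yes
(2) Closure: for all a,b ∈ H, (a+b) mod 34 ∈ H? Yes
(3) Inverses: for all a ∈ H, -a mod 34 ∈ H? Yes

Yes, H is a subgroup of ℤ_34


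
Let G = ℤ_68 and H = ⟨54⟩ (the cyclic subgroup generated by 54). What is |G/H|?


|⟨54⟩| = n / gcd(54, 68) = 68 / 2 = 34
H is normal (ℤ_68 is abelian).
|G/H| = |G| / |H| = 68 / 34 = 2

|G/H| = 2


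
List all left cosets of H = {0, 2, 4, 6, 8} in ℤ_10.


H = {0, 2, 4, 6, 8}, |H| = 5
Number of cosets = |G|/|H| = 10/5 = 2
0 + H = {0, 2, 4, 6, 8}
1 + H = {1, 3, 5, 7, 9}

Cosets: 0+H={0,2,4,6,8}; 1+H={1,3,5,7,9}


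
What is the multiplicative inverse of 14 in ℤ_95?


Use the extended Euclidean algorithm to write 1 = 14·s + 95·t; then s mod 95 is the inverse.
Euclidean algorithm:
  14 = 0·95 + 14
  95 = 6·14 + 11
  14 = 1·11 + 3
  11 = 3·3 + 2
  3 = 1·2 + 1
  2 = 2·1 + 0
gcd(14,95) = 1
Back-substitution gives: 14·(34) + 95·(-5) = 1
So 14⁻¹ ≡ 34 ≡ 34 (mod 95)
Check: 14 × 34 = 476 ≡ 1 (mod 95) ✓

14⁻¹ ≡ 34 (mod 95)


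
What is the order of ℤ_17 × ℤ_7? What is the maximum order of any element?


|ℤ_17 × ℤ_7| = 17 × 7 = 119
Max element order = lcm(17,7) = 119
Cyclic? Yes (gcd=1)

|ℤ_17×ℤ_7| = 119, max element order = 119


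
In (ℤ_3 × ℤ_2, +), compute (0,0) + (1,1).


Operation: componentwise addition mod (3, 2)
(0,0) + (1,1) = ((a₁+b₁) mod 3, (a₂+b₂) mod 2) with a = (0,0), b = (1,1)

(0,0) + (1,1) = (1,1)


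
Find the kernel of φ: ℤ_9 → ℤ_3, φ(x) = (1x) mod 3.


Kernel = preimage of identity
ker(φ) = {x ∈ ℤ_9 : 1x ≡ 0 (mod 3)}. Since 3 | 9, φ is well-defined. The kernel is the cyclic subgroup ⟨3⟩ of ℤ_9 (order 3), i.e. {0, 3, 6}

ker(φ) = {0, 3, 6}


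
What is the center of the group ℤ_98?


Z(G) = {g ∈ G | gx = xg for all x ∈ G}
ℤ_98 is abelian, so Z(G) = G

Z(ℤ_98) = ℤ_98


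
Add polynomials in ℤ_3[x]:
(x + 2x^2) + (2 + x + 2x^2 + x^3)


Add coefficients mod 3:
x^0: 0 + 2 = 2 (mod 3)
x^1: 1 + 1 = 2 (mod 3)
x^2: 2 + 2 = 1 (mod 3)
x^3: 0 + 1 = 1 (mod 3)
Result: 2 + 2x + x^2 + x^3

f + g = 2 + 2x + x^2 + x^3


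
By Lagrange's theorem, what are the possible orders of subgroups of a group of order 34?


Lagrange's theorem: |H| divides |G|
|G| = 34
Divisors of 34: 1, 2, 17, 34

Possible subgroup orders: {1, 2, 17, 34}


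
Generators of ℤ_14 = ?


g generates ℤ_n iff gcd(g,n) = 1
Checking each g ∈ {1,...,13}:
gcd(1,14) = 1
gcd(2,14) = 2
gcd(3,14) = 1
gcd(4,14) = 2
gcd(5,14) = 1
gcd(6,14) = 2
gcd(7,14) = 7
gcd(8,14) = 2
gcd(9,14) = 1
gcd(10,14) = 2
gcd(11,14) = 1
gcd(12,14) = 2
gcd(13,14) = 1
Generators: {1, 3, 5, 9, 11, 13}
Number of generators = φ(14) = 6

Generators of ℤ_14 = {1, 3, 5, 9, 11, 13}


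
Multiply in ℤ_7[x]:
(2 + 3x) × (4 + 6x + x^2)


Expand and collect like terms; reduce coefficients mod 7:
x^0: 2·4 = 8 ≡ 1 (mod 7)
x^1: 2·6 + 3·4 = 24 ≡ 3 (mod 7)
x^2: 2·1 + 3·6 = 20 ≡ 6 (mod 7)
x^3: 3·1 = 3 ≡ 3 (mod 7)
Result: 1 + 3x + 6x^2 + 3x^3

f · g = 1 + 3x + 6x^2 + 3x^3


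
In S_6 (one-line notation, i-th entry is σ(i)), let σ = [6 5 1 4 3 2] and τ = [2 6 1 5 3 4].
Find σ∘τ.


σ∘τ: apply τ first, then σ
1 →τ 2 →σ 5
2 →τ 6 →σ 2
3 →τ 1 →σ 6
4 →τ 5 →σ 3
5 →τ 3 →σ 1
6 →τ 4 →σ 4

σ∘τ = [5 2 6 3 1 4]


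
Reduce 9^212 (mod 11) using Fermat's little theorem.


Fermat's little theorem: if p is prime and gcd(a,p)=1, then a^(p-1) ≡ 1 (mod p)
p = 11 is prime, gcd(9,11) = 1
Reduce exponent: 212 mod 10 = 2
So 9^212 ≡ 9^2 (mod 11)
9^2 mod 11 = 4

9^212 ≡ 4 (mod 11)


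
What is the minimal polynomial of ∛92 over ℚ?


∛92 satisfies x³ - 92 = 0, irreducible over ℚ (no rational root; 92 is not a perfect cube)

Minimal polynomial: x³ - 92


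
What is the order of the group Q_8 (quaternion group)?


Q_8 = {±1, ±i, ±j, ±k}
|Q_8| = 8

|Q_8 (quaternion group)| = 8


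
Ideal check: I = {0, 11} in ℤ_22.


Check ideal conditions for I = {0, 11} in ℤ_22:
(1) I is an additive subgroup? Yes
(2) For r ∈ ℤ_22 and a ∈ I: r·a ∈ I? Yes

Yes, I is an ideal of ℤ_22


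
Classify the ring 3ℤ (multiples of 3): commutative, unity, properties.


3ℤ is a commutative ring under +,× but has no multiplicative identity (1 ∉ 3ℤ); it has no zero divisors, but without unity it is not an integral domain
Commutative: Yes
Integral domain: No
Has unity: No

3ℤ (multiples of 3): Commutative=Yes, Unity=No


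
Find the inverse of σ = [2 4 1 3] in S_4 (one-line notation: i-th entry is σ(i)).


To find σ⁻¹, swap domain and range:
σ(1) = 2 → σ⁻¹(2) = 1
σ(2) = 4 → σ⁻¹(4) = 2
σ(3) = 1 → σ⁻¹(1) = 3
σ(4) = 3 → σ⁻¹(3) = 4

σ⁻¹ = [3 1 4 2]


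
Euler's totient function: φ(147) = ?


Factor n: 147 = 3 × 7^2
φ(n) = n · ∏(1 - 1/p) over distinct primes p | n
φ(147) = 147 · (1 - 1/3) · (1 - 1/7) = 84

φ(147) = 84


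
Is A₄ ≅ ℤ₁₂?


Comparing A₄ and ℤ₁₂:
A₄ is non-abelian, ℤ₁₂ is abelian

No, A₄ ≇ ℤ₁₂


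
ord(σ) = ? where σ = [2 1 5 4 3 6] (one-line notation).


Cycle decomposition: (1 2) (3 5)
Cycle lengths: 2, 2
Order = lcm(2, 2) = 2

ord(σ) = 2


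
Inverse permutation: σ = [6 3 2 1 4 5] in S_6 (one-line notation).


To find σ⁻¹, swap domain and range:
σ(1) = 6 → σ⁻¹(6) = 1
σ(2) = 3 → σ⁻¹(3) = 2
σ(3) = 2 → σ⁻¹(2) = 3
σ(4) = 1 → σ⁻¹(1) = 4
σ(5) = 4 → σ⁻¹(4) = 5
σ(6) = 5 → σ⁻¹(5) = 6

σ⁻¹ = [4 3 2 5 6 1]


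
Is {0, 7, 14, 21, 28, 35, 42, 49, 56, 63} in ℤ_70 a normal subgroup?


H = {0, 7, 14, 21, 28, 35, 42, 49, 56, 63} in ℤ_70
ℤ_70 is abelian; every subgroup of an abelian group is normal

Yes, normal subgroup


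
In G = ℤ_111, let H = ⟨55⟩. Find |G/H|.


|⟨55⟩| = n / gcd(55, 111) = 111 / 1 = 111
H is normal (ℤ_111 is abelian).
|G/H| = |G| / |H| = 111 / 111 = 1

|G/H| = 1


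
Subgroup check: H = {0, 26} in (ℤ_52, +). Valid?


Subgroup test for H = {0, 26} in (ℤ_52, +):
(1) 0 ∈ H? Yes
(2) Closure: for all a,b ∈ H, (a+b) mod 52 ∈ H? Yes
(3) Inverses: for all a ∈ H, -a mod 52 ∈ H? Yes

Yes, H is a subgroup of ℤ_52


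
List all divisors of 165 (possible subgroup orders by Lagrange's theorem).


Lagrange's theorem: |H| divides |G|
|G| = 165
Divisors of 165: 1, 3, 5, 11, 15, 33, 55, 165

Possible subgroup orders: {1, 3, 5, 11, 15, 33, 55, 165}


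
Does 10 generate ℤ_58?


g generates ℤ_n iff gcd(g, n) = 1
gcd(10, 58) = 2
Since gcd = 2 ≠ 1, ⟨10⟩ has order 29 < 58, so 10 is not a generator.

No, 10 does not generate ℤ_58


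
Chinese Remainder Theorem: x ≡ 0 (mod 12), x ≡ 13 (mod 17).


m₁ = 12, m₂ = 17, gcd = 1, so CRT applies. M = m₁·m₂ = 204
Let M₁ = M/m₁ = 17, M₂ = M/m₂ = 12
Find y₁ ≡ M₁⁻¹ (mod m₁): 17⁻¹ ≡ 5 (mod 12)
Find y₂ ≡ M₂⁻¹ (mod m₂): 12⁻¹ ≡ 10 (mod 17)
x = a₁·M₁·y₁ + a₂·M₂·y₂ = 0·17·5 + 13·12·10 = 1560
Reduce mod 204: x ≡ 132
Check: 132 mod 12 = 0 ✓, 132 mod 17 = 13 ✓

x ≡ 132 (mod 204)


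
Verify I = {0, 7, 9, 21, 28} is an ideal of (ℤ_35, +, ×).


Check ideal conditions for I = {0, 7, 9, 21, 28} in ℤ_35:
(1) I is an additive subgroup? No
(2) For r ∈ ℤ_35 and a ∈ I: r·a ∈ I? No  [counterexample: r=2, a=7, r·a mod 35 = 14 ∉ I]

No, I is not an ideal of ℤ_35


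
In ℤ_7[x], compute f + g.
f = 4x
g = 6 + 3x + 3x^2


Add coefficients mod 7:
x^0: 0 + 6 = 6 (mod 7)
x^1: 4 + 3 = 0 (mod 7)
x^2: 0 + 3 = 3 (mod 7)
Result: 6 + 3x^2

f + g = 6 + 3x^2


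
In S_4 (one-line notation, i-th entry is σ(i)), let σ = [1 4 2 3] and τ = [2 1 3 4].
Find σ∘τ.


σ∘τ: apply τ first, then σ
1 →τ 2 →σ 4
2 →τ 1 →σ 1
3 →τ 3 →σ 2
4 →τ 4 →σ 3

σ∘τ = [4 1 2 3]


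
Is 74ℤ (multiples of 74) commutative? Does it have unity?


74ℤ is a commutative ring under +,× but has no multiplicative identity (1 ∉ 74ℤ); it has no zero divisors, but without unity it is not an integral domain
Commutative: Yes
Integral domain: No
Has unity: No

74ℤ (multiples of 74): Commutative=Yes, Unity=No


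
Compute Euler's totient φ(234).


Factor n: 234 = 2 × 3^2 × 13
φ(n) = n · ∏(1 - 1/p) over distinct primes p | n
φ(234) = 234 · (1 - 1/2) · (1 - 1/3) · (1 - 1/13) = 72

φ(234) = 72


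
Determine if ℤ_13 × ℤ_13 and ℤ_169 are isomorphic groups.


Comparing ℤ_13 × ℤ_13 and ℤ_169:
gcd(13,13) = 13 ≠ 1. Max element order in ℤ_13×ℤ_13 is lcm(13,13) = 13 < 169, so it has no element of order 169

No, ℤ_13 × ℤ_13 ≇ ℤ_169


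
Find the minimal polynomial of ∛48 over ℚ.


∛48 satisfies x³ - 48 = 0, irreducible over ℚ (no rational root; 48 is not a perfect cube)

Minimal polynomial: x³ - 48


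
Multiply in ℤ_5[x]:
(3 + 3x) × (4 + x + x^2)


Expand and collect like terms; reduce coefficients mod 5:
x^0: 3·4 = 12 ≡ 2 (mod 5)
x^1: 3·1 + 3·4 = 15 ≡ 0 (mod 5)
x^2: 3·1 + 3·1 = 6 ≡ 1 (mod 5)
x^3: 3·1 = 3 ≡ 3 (mod 5)
Result: 2 + x^2 + 3x^3

f · g = 2 + x^2 + 3x^3


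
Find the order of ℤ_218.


ℤ_n has n elements.

|ℤ_218| = 218


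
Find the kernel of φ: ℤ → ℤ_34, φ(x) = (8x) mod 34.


Kernel = preimage of identity
ker(φ) = {x ∈ ℤ : 8x ≡ 0 (mod 34)}. gcd(8,34) = 2, so 8x ≡ 0 (mod 34) ⟺ x ≡ 0 (mod 34/2 = 17). Hence ker(φ) = 17ℤ

ker(φ) = 17ℤ


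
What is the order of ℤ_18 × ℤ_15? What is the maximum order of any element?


|ℤ_18 × ℤ_15| = 18 × 15 = 270
Max element order = lcm(18,15) = 90
Cyclic? No (gcd=3)

|ℤ_18×ℤ_15| = 270, max element order = 90


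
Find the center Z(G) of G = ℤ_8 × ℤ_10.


Z(G) = {g ∈ G | gx = xg for all x ∈ G}
Direct product of abelian groups is abelian, so Z(G) = G

Z(ℤ_8 × ℤ_10) = ℤ_8 × ℤ_10


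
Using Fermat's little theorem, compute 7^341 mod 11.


Fermat's little theorem: if p is prime and gcd(a,p)=1, then a^(p-1) ≡ 1 (mod p)
p = 11 is prime, gcd(7,11) = 1
Reduce exponent: 341 mod 10 = 1
So 7^341 ≡ 7^1 (mod 11)
7^1 mod 11 = 7

7^341 ≡ 7 (mod 11)


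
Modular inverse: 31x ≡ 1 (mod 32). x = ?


Use the extended Euclidean algorithm to write 1 = 31·s + 32·t; then s mod 32 is the inverse.
Euclidean algorithm:
  31 = 0·32 + 31
  32 = 1·31 + 1
  31 = 31·1 + 0
gcd(31,32) = 1
Back-substitution gives: 31·(-1) + 32·(1) = 1
So 31⁻¹ ≡ -1 ≡ 31 (mod 32)
Check: 31 × 31 = 961 ≡ 1 (mod 32) ✓

31⁻¹ ≡ 31 (mod 32)


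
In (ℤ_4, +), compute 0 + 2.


Operation: addition mod 4
0 + 2 = (a + b) mod 4 with a = 0, b = 2

0 + 2 = 2


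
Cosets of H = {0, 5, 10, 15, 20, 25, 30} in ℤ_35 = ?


H = {0, 5, 10, 15, 20, 25, 30}, |H| = 7
Number of cosets = |G|/|H| = 35/7 = 5
0 + H = {0, 5, 10, 15, 20, 25, 30}
1 + H = {1, 6, 11, 16, 21, 26, 31}
2 + H = {2, 7, 12, 17, 22, 27, 32}
3 + H = {3, 8, 13, 18, 23, 28, 33}
4 + H = {4, 9, 14, 19, 24, 29, 34}

Cosets: 0+H={0,5,10,15,20,25,30}; 1+H={1,6,11,16,21,26,31}; 2+H={2,7,12,17,22,27,32}; 3+H={3,8,13,18,23,28,33}; 4+H={4,9,14,19,24,29,34}


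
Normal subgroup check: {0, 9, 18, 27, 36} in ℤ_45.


H = {0, 9, 18, 27, 36} in ℤ_45
ℤ_45 is abelian; every subgroup of an abelian group is normal

Yes, normal subgroup


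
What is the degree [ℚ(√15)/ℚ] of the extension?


√15 has minimal polynomial x² - 15 (irreducible over ℚ since 15 is squarefree)

[ℚ(√15)/ℚ] = 2


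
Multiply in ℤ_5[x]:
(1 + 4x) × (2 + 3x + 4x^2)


Expand and collect like terms; reduce coefficients mod 5:
x^0: 1·2 = 2 ≡ 2 (mod 5)
x^1: 1·3 + 4·2 = 11 ≡ 1 (mod 5)
x^2: 1·4 + 4·3 = 16 ≡ 1 (mod 5)
x^3: 4·4 = 16 ≡ 1 (mod 5)
Result: 2 + x + x^2 + x^3

f · g = 2 + x + x^2 + x^3


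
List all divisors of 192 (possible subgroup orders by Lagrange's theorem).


Lagrange's theorem: |H| divides |G|
|G| = 192
Divisors of 192: 1, 2, 3, 4, 6, 8, 12, 16, 24, 32, 48, 64, 96, 192

Possible subgroup orders: {1, 2, 3, 4, 6, 8, 12, 16, 24, 32, 48, 64, 96, 192}


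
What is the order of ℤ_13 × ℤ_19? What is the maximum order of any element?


|ℤ_13 × ℤ_19| = 13 × 19 = 247
Max element order = lcm(13,19) = 247
Cyclic? Yes (gcd=1)

|ℤ_13×ℤ_19| = 247, max element order = 247


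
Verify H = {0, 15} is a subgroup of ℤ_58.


Subgroup test for H = {0, 15} in (ℤ_58, +):
(1) 0 ∈ H? Yes
(2) Closure: for all a,b ∈ H, (a+b) mod 58 ∈ H? No  [counterexample: 15 + 15 = 30 ∉ H]
(3) Inverses: for all a ∈ H, -a mod 58 ∈ H? No

No, H is not a subgroup of ℤ_58


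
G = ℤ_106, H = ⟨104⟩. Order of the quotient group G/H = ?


|⟨104⟩| = n / gcd(104, 106) = 106 / 2 = 53
H is normal (ℤ_106 is abelian).
|G/H| = |G| / |H| = 106 / 53 = 2

|G/H| = 2


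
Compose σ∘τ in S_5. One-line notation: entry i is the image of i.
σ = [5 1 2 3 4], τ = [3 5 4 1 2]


σ∘τ: apply τ first, then σ
1 →τ 3 →σ 2
2 →τ 5 →σ 4
3 →τ 4 →σ 3
4 →τ 1 →σ 5
5 →τ 2 →σ 1

σ∘τ = [2 4 3 5 1]


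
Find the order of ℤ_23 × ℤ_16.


|A × B| = |A| · |B|
|ℤ_23 × ℤ_16| = 23 × 16 = 368

|ℤ_23 × ℤ_16| = 368


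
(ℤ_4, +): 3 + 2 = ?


Operation: addition mod 4
3 + 2 = (a + b) mod 4 with a = 3, b = 2

3 + 2 = 1


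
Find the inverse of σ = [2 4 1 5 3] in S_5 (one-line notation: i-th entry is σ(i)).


To find σ⁻¹, swap domain and range:
σ(1) = 2 → σ⁻¹(2) = 1
σ(2) = 4 → σ⁻¹(4) = 2
σ(3) = 1 → σ⁻¹(1) = 3
σ(4) = 5 → σ⁻¹(5) = 4
σ(5) = 3 → σ⁻¹(3) = 5

σ⁻¹ = [3 1 5 2 4]
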